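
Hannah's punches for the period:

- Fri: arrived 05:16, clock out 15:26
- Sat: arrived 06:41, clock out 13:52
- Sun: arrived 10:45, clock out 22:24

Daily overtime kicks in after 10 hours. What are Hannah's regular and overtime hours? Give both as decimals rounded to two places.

Fri: 05:16–15:26 = 10 h 10 min
Sat: 06:41–13:52 = 7 h 11 min
Sun: 10:45–22:24 = 11 h 39 min
Fri reg 10 h 0 min / OT 0 h 10 min; Sat reg 7 h 11 min / OT 0 h 0 min; Sun reg 10 h 0 min / OT 1 h 39 min.
Totals: regular 27 h 11 min, overtime 1 h 49 min.

Regular 27.18 hours, overtime 1.82 hours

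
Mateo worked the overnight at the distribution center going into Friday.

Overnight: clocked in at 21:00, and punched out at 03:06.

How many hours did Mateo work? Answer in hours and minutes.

6 h 6 min

Overnight: 21:00 → midnight = 3 h 0 min; midnight → 03:06 = 3 h 6 min; span 6 h 6 min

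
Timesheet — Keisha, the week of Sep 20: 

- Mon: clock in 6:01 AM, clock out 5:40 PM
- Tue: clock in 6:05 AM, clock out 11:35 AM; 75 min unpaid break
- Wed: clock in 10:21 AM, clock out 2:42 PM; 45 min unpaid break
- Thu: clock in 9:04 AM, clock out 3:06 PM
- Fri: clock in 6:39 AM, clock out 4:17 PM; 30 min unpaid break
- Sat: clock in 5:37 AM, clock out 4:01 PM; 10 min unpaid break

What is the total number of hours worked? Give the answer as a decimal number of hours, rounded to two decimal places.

44.90 hours

Mon: 6:01 AM–5:40 PM = 11 h 39 min
Tue: 6:05 AM–11:35 AM = 5 h 30 min; less 75 min break → 4 h 15 min
Wed: 10:21 AM–2:42 PM = 4 h 21 min; less 45 min break → 3 h 36 min
Thu: 9:04 AM–3:06 PM = 6 h 2 min
Fri: 6:39 AM–4:17 PM = 9 h 38 min; less 30 min break → 9 h 8 min
Sat: 5:37 AM–4:01 PM = 10 h 24 min; less 10 min break → 10 h 14 min
Total: 11 h 39 min + 4 h 15 min + 3 h 36 min + 6 h 2 min + 9 h 8 min + 10 h 14 min = 44 h 54 min.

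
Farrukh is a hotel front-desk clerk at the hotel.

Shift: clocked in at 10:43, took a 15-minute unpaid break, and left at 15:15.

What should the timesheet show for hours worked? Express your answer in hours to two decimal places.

Shift: 10:43–15:15 = 4 h 32 min; less 15 min break → 4 h 17 min

4.28 hours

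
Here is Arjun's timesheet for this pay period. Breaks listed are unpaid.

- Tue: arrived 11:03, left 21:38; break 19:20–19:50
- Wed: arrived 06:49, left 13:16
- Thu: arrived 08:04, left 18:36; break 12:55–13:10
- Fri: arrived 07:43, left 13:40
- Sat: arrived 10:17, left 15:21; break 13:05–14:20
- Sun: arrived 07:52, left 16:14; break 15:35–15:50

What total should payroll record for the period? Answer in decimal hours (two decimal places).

44.70 hours

Tue: 11:03–21:38 = 10 h 35 min; less 30 min break → 10 h 5 min
Wed: 06:49–13:16 = 6 h 27 min
Thu: 08:04–18:36 = 10 h 32 min; less 15 min break → 10 h 17 min
Fri: 07:43–13:40 = 5 h 57 min
Sat: 10:17–15:21 = 5 h 4 min; less 75 min break → 3 h 49 min
Sun: 07:52–16:14 = 8 h 22 min; less 15 min break → 8 h 7 min
Total: 10 h 5 min + 6 h 27 min + 10 h 17 min + 5 h 57 min + 3 h 49 min + 8 h 7 min = 44 h 42 min.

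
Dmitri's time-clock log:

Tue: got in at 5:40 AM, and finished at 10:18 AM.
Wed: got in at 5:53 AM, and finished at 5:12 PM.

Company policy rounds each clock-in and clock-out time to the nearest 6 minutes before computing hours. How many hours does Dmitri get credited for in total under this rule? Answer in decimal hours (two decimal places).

Tue: in 5:40 AM→5:42 AM, out 10:18 AM→10:18 AM; 4 h 36 min
Wed: in 5:53 AM→5:54 AM, out 5:12 PM→5:12 PM; 11 h 18 min
Total credited: 15 h 54 min.

15.90 hours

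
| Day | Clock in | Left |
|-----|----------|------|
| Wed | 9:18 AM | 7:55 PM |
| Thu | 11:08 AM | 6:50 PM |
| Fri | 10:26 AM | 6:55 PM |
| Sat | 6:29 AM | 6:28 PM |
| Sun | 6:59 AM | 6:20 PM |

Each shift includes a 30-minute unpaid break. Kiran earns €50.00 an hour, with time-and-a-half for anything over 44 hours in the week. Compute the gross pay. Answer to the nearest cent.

Wed: 9:18 AM–7:55 PM = 10 h 37 min; less 30 min break → 10 h 7 min
Thu: 11:08 AM–6:50 PM = 7 h 42 min; less 30 min break → 7 h 12 min
Fri: 10:26 AM–6:55 PM = 8 h 29 min; less 30 min break → 7 h 59 min
Sat: 6:29 AM–6:28 PM = 11 h 59 min; less 30 min break → 11 h 29 min
Sun: 6:59 AM–6:20 PM = 11 h 21 min; less 30 min break → 10 h 51 min
Total worked: 47 h 38 min = 2858 min.
Regular 44 h 0 min = 2640 min at €50.00/h; overtime 3 h 38 min = 218 min at €75.00/h.
Pay = (2640 × €50.00 + 218 × €75.00) ÷ 60 = €2472.50.

€2472.50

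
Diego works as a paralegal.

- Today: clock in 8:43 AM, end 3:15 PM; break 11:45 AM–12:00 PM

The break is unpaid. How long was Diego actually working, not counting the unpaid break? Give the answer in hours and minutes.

Today: 8:43 AM–3:15 PM = 6 h 32 min; less 15 min break → 6 h 17 min

6 h 17 min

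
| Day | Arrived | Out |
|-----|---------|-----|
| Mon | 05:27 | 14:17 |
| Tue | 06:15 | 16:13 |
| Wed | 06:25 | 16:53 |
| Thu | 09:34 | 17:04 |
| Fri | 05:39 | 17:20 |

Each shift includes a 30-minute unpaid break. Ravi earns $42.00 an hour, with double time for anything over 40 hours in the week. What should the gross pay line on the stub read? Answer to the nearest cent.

$2179.80

Mon: 05:27–14:17 = 8 h 50 min; less 30 min break → 8 h 20 min
Tue: 06:15–16:13 = 9 h 58 min; less 30 min break → 9 h 28 min
Wed: 06:25–16:53 = 10 h 28 min; less 30 min break → 9 h 58 min
Thu: 09:34–17:04 = 7 h 30 min; less 30 min break → 7 h 0 min
Fri: 05:39–17:20 = 11 h 41 min; less 30 min break → 11 h 11 min
Total worked: 45 h 57 min = 2757 min.
Regular 40 h 0 min = 2400 min at $42.00/h; overtime 5 h 57 min = 357 min at $84.00/h.
Pay = (2400 × $42.00 + 357 × $84.00) ÷ 60 = $2179.80.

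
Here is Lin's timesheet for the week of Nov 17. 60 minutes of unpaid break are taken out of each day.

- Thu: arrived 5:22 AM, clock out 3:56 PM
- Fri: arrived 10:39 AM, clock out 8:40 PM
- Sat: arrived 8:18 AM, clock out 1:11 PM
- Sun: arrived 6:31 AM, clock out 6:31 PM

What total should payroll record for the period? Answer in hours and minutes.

33 h 28 min

Thu: 5:22 AM–3:56 PM = 10 h 34 min; less 60 min break → 9 h 34 min
Fri: 10:39 AM–8:40 PM = 10 h 1 min; less 60 min break → 9 h 1 min
Sat: 8:18 AM–1:11 PM = 4 h 53 min; less 60 min break → 3 h 53 min
Sun: 6:31 AM–6:31 PM = 12 h 0 min; less 60 min break → 11 h 0 min
Total: 9 h 34 min + 9 h 1 min + 3 h 53 min + 11 h 0 min = 33 h 28 min.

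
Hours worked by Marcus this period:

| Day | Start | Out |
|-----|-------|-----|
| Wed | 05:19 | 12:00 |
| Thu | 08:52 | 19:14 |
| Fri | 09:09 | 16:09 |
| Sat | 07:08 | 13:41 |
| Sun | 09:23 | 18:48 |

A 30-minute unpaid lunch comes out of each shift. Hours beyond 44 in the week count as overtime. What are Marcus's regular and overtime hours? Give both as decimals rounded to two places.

Wed: 05:19–12:00 = 6 h 41 min; less 30 min break → 6 h 11 min
Thu: 08:52–19:14 = 10 h 22 min; less 30 min break → 9 h 52 min
Fri: 09:09–16:09 = 7 h 0 min; less 30 min break → 6 h 30 min
Sat: 07:08–13:41 = 6 h 33 min; less 30 min break → 6 h 3 min
Sun: 09:23–18:48 = 9 h 25 min; less 30 min break → 8 h 55 min
Total worked: 37 h 31 min = 37.52 h.
Threshold 44 h → overtime 0 h 0 min, regular 37 h 31 min.

Regular 37.52 hours, overtime 0.00 hours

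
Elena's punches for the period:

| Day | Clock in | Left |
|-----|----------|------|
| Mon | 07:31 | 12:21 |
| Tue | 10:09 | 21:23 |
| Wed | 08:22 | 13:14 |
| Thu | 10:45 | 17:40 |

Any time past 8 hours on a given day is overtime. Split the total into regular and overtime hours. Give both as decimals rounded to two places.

Regular 24.62 hours, overtime 3.23 hours

Mon: 07:31–12:21 = 4 h 50 min
Tue: 10:09–21:23 = 11 h 14 min
Wed: 08:22–13:14 = 4 h 52 min
Thu: 10:45–17:40 = 6 h 55 min
Mon reg 4 h 50 min / OT 0 h 0 min; Tue reg 8 h 0 min / OT 3 h 14 min; Wed reg 4 h 52 min / OT 0 h 0 min; Thu reg 6 h 55 min / OT 0 h 0 min.
Totals: regular 24 h 37 min, overtime 3 h 14 min.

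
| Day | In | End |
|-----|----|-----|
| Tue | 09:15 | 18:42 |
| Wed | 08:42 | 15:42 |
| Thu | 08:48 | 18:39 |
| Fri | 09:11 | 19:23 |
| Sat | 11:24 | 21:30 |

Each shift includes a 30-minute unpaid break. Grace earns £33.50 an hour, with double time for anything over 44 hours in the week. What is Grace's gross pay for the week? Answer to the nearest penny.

Tue: 09:15–18:42 = 9 h 27 min; less 30 min break → 8 h 57 min
Wed: 08:42–15:42 = 7 h 0 min; less 30 min break → 6 h 30 min
Thu: 08:48–18:39 = 9 h 51 min; less 30 min break → 9 h 21 min
Fri: 09:11–19:23 = 10 h 12 min; less 30 min break → 9 h 42 min
Sat: 11:24–21:30 = 10 h 6 min; less 30 min break → 9 h 36 min
Total worked: 44 h 6 min = 2646 min.
Regular 44 h 0 min = 2640 min at £33.50/h; overtime 0 h 6 min = 6 min at £67.00/h.
Pay = (2640 × £33.50 + 6 × £67.00) ÷ 60 = £1480.70.

£1480.70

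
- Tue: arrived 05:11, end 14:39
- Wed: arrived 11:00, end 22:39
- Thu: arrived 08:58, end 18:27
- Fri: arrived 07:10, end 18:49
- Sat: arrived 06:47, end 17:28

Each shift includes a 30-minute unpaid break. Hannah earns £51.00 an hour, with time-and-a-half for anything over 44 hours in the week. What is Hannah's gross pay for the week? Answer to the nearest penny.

Tue: 05:11–14:39 = 9 h 28 min; less 30 min break → 8 h 58 min
Wed: 11:00–22:39 = 11 h 39 min; less 30 min break → 11 h 9 min
Thu: 08:58–18:27 = 9 h 29 min; less 30 min break → 8 h 59 min
Fri: 07:10–18:49 = 11 h 39 min; less 30 min break → 11 h 9 min
Sat: 06:47–17:28 = 10 h 41 min; less 30 min break → 10 h 11 min
Total worked: 50 h 26 min = 3026 min.
Regular 44 h 0 min = 2640 min at £51.00/h; overtime 6 h 26 min = 386 min at £76.50/h.
Pay = (2640 × £51.00 + 386 × £76.50) ÷ 60 = £2736.15.

£2736.15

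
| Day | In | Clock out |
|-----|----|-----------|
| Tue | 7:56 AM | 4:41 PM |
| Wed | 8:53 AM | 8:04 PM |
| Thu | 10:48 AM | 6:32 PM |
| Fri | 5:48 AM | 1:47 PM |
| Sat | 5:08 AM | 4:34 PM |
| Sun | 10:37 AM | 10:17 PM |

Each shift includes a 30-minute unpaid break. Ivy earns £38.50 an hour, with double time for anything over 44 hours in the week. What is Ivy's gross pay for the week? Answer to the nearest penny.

£2598.75

Tue: 7:56 AM–4:41 PM = 8 h 45 min; less 30 min break → 8 h 15 min
Wed: 8:53 AM–8:04 PM = 11 h 11 min; less 30 min break → 10 h 41 min
Thu: 10:48 AM–6:32 PM = 7 h 44 min; less 30 min break → 7 h 14 min
Fri: 5:48 AM–1:47 PM = 7 h 59 min; less 30 min break → 7 h 29 min
Sat: 5:08 AM–4:34 PM = 11 h 26 min; less 30 min break → 10 h 56 min
Sun: 10:37 AM–10:17 PM = 11 h 40 min; less 30 min break → 11 h 10 min
Total worked: 55 h 45 min = 3345 min.
Regular 44 h 0 min = 2640 min at £38.50/h; overtime 11 h 45 min = 705 min at £77.00/h.
Pay = (2640 × £38.50 + 705 × £77.00) ÷ 60 = £2598.75.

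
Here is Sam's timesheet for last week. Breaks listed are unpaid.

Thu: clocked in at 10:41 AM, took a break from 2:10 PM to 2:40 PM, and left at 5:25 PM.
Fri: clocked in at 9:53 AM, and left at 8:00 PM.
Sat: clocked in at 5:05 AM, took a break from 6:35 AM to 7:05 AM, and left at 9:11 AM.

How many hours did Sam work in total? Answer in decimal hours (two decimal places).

19.95 hours

Thu: 10:41 AM–5:25 PM = 6 h 44 min; less 30 min break → 6 h 14 min
Fri: 9:53 AM–8:00 PM = 10 h 7 min
Sat: 5:05 AM–9:11 AM = 4 h 6 min; less 30 min break → 3 h 36 min
Total: 6 h 14 min + 10 h 7 min + 3 h 36 min = 19 h 57 min.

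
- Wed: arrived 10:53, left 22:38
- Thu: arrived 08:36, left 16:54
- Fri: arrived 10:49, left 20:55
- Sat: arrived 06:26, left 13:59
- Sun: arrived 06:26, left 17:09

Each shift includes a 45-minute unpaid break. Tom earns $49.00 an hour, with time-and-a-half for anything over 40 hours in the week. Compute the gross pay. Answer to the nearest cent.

Wed: 10:53–22:38 = 11 h 45 min; less 45 min break → 11 h 0 min
Thu: 08:36–16:54 = 8 h 18 min; less 45 min break → 7 h 33 min
Fri: 10:49–20:55 = 10 h 6 min; less 45 min break → 9 h 21 min
Sat: 06:26–13:59 = 7 h 33 min; less 45 min break → 6 h 48 min
Sun: 06:26–17:09 = 10 h 43 min; less 45 min break → 9 h 58 min
Total worked: 44 h 40 min = 2680 min.
Regular 40 h 0 min = 2400 min at $49.00/h; overtime 4 h 40 min = 280 min at $73.50/h.
Pay = (2400 × $49.00 + 280 × $73.50) ÷ 60 = $2303.00.

$2303.00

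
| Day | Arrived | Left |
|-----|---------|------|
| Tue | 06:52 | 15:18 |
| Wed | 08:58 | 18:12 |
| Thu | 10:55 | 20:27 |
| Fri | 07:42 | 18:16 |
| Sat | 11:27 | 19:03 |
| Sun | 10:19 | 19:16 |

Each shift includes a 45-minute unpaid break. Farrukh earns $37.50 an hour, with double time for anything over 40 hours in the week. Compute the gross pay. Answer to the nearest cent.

$2236.25

Tue: 06:52–15:18 = 8 h 26 min; less 45 min break → 7 h 41 min
Wed: 08:58–18:12 = 9 h 14 min; less 45 min break → 8 h 29 min
Thu: 10:55–20:27 = 9 h 32 min; less 45 min break → 8 h 47 min
Fri: 07:42–18:16 = 10 h 34 min; less 45 min break → 9 h 49 min
Sat: 11:27–19:03 = 7 h 36 min; less 45 min break → 6 h 51 min
Sun: 10:19–19:16 = 8 h 57 min; less 45 min break → 8 h 12 min
Total worked: 49 h 49 min = 2989 min.
Regular 40 h 0 min = 2400 min at $37.50/h; overtime 9 h 49 min = 589 min at $75.00/h.
Pay = (2400 × $37.50 + 589 × $75.00) ÷ 60 = $2236.25.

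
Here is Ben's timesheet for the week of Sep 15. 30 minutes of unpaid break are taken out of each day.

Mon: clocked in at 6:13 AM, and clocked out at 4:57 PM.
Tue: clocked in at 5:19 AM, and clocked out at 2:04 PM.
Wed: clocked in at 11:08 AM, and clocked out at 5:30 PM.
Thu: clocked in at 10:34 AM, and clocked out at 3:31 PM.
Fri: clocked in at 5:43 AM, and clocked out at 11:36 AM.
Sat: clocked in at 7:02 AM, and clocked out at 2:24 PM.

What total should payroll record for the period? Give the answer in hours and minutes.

Mon: 6:13 AM–4:57 PM = 10 h 44 min; less 30 min break → 10 h 14 min
Tue: 5:19 AM–2:04 PM = 8 h 45 min; less 30 min break → 8 h 15 min
Wed: 11:08 AM–5:30 PM = 6 h 22 min; less 30 min break → 5 h 52 min
Thu: 10:34 AM–3:31 PM = 4 h 57 min; less 30 min break → 4 h 27 min
Fri: 5:43 AM–11:36 AM = 5 h 53 min; less 30 min break → 5 h 23 min
Sat: 7:02 AM–2:24 PM = 7 h 22 min; less 30 min break → 6 h 52 min
Total: 10 h 14 min + 8 h 15 min + 5 h 52 min + 4 h 27 min + 5 h 23 min + 6 h 52 min = 41 h 3 min.

41 h 3 min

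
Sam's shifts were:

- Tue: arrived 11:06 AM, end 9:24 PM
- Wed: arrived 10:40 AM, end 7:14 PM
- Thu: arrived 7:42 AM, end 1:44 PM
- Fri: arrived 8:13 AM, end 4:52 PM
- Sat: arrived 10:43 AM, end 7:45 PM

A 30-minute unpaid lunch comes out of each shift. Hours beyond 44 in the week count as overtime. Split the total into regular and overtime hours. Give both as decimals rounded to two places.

Regular 40.08 hours, overtime 0.00 hours

Tue: 11:06 AM–9:24 PM = 10 h 18 min; less 30 min break → 9 h 48 min
Wed: 10:40 AM–7:14 PM = 8 h 34 min; less 30 min break → 8 h 4 min
Thu: 7:42 AM–1:44 PM = 6 h 2 min; less 30 min break → 5 h 32 min
Fri: 8:13 AM–4:52 PM = 8 h 39 min; less 30 min break → 8 h 9 min
Sat: 10:43 AM–7:45 PM = 9 h 2 min; less 30 min break → 8 h 32 min
Total worked: 40 h 5 min = 40.08 h.
Threshold 44 h → overtime 0 h 0 min, regular 40 h 5 min.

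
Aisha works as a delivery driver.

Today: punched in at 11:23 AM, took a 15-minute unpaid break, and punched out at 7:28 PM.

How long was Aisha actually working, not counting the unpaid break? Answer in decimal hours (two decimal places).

Today: 11:23 AM–7:28 PM = 8 h 5 min; less 15 min break → 7 h 50 min

7.83 hours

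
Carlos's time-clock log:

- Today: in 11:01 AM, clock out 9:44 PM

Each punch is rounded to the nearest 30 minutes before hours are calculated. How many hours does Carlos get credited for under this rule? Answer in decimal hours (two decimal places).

Today: in 11:01 AM→11:00 AM, out 9:44 PM→9:30 PM; 10 h 30 min

10.50 hours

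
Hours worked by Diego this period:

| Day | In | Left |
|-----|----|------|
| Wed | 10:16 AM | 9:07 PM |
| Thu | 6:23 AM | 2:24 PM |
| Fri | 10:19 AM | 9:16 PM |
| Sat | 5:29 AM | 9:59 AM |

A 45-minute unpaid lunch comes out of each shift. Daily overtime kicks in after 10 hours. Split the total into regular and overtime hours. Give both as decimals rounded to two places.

Wed: 10:16 AM–9:07 PM = 10 h 51 min; less 45 min break → 10 h 6 min
Thu: 6:23 AM–2:24 PM = 8 h 1 min; less 45 min break → 7 h 16 min
Fri: 10:19 AM–9:16 PM = 10 h 57 min; less 45 min break → 10 h 12 min
Sat: 5:29 AM–9:59 AM = 4 h 30 min; less 45 min break → 3 h 45 min
Wed reg 10 h 0 min / OT 0 h 6 min; Thu reg 7 h 16 min / OT 0 h 0 min; Fri reg 10 h 0 min / OT 0 h 12 min; Sat reg 3 h 45 min / OT 0 h 0 min.
Totals: regular 31 h 1 min, overtime 0 h 18 min.

Regular 31.02 hours, overtime 0.30 hours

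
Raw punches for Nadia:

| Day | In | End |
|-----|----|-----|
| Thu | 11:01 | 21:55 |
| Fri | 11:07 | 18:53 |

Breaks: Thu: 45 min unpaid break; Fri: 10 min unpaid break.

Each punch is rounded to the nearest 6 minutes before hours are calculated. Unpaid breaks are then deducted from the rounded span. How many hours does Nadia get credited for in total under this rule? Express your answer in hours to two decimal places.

17.78 hours

Thu: in 11:01→11:00, out 21:55→21:54; 10 h 54 min − 45 min = 10 h 9 min
Fri: in 11:07→11:06, out 18:53→18:54; 7 h 48 min − 10 min = 7 h 38 min
Total credited: 17 h 47 min.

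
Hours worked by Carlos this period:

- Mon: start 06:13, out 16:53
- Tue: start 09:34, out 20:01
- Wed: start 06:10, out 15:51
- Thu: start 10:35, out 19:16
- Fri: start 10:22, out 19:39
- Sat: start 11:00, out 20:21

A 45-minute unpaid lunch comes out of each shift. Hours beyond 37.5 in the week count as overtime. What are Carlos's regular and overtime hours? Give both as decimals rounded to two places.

Mon: 06:13–16:53 = 10 h 40 min; less 45 min break → 9 h 55 min
Tue: 09:34–20:01 = 10 h 27 min; less 45 min break → 9 h 42 min
Wed: 06:10–15:51 = 9 h 41 min; less 45 min break → 8 h 56 min
Thu: 10:35–19:16 = 8 h 41 min; less 45 min break → 7 h 56 min
Fri: 10:22–19:39 = 9 h 17 min; less 45 min break → 8 h 32 min
Sat: 11:00–20:21 = 9 h 21 min; less 45 min break → 8 h 36 min
Total worked: 53 h 37 min = 53.62 h.
Threshold 37.5 h → overtime 16 h 7 min, regular 37 h 30 min.

Regular 37.50 hours, overtime 16.12 hours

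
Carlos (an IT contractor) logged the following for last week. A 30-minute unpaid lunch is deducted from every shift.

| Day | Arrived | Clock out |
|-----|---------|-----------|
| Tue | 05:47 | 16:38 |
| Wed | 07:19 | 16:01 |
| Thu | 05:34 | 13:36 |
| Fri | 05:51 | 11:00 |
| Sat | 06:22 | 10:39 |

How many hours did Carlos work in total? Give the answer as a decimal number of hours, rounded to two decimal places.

34.52 hours

Tue: 05:47–16:38 = 10 h 51 min; less 30 min break → 10 h 21 min
Wed: 07:19–16:01 = 8 h 42 min; less 30 min break → 8 h 12 min
Thu: 05:34–13:36 = 8 h 2 min; less 30 min break → 7 h 32 min
Fri: 05:51–11:00 = 5 h 9 min; less 30 min break → 4 h 39 min
Sat: 06:22–10:39 = 4 h 17 min; less 30 min break → 3 h 47 min
Total: 10 h 21 min + 8 h 12 min + 7 h 32 min + 4 h 39 min + 3 h 47 min = 34 h 31 min.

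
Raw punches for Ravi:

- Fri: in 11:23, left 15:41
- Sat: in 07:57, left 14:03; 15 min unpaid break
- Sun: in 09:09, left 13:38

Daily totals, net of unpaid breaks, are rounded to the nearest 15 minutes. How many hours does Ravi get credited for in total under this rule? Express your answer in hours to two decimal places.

14.50 hours

Fri: 11:23–15:41 = 4 h 18 min → rounds to 4 h 15 min
Sat: 07:57–14:03 = 6 h 6 min − 15 min = 5 h 51 min → rounds to 5 h 45 min
Sun: 09:09–13:38 = 4 h 29 min → rounds to 4 h 30 min
Total credited: 14 h 30 min.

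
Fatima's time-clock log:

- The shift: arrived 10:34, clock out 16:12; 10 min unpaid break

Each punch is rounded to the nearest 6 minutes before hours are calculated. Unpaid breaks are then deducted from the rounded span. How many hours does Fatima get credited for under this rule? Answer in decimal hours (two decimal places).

The shift: in 10:34→10:36, out 16:12→16:12; 5 h 36 min − 10 min = 5 h 26 min

5.43 hours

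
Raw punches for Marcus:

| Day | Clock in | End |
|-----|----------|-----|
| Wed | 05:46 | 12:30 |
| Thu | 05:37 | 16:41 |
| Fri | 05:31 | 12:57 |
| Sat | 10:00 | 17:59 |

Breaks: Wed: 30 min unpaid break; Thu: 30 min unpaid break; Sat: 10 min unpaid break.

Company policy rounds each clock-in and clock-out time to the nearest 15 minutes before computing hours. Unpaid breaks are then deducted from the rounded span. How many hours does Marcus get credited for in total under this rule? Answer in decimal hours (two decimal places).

Wed: in 05:46→05:45, out 12:30→12:30; 6 h 45 min − 30 min = 6 h 15 min
Thu: in 05:37→05:30, out 16:41→16:45; 11 h 15 min − 30 min = 10 h 45 min
Fri: in 05:31→05:30, out 12:57→13:00; 7 h 30 min
Sat: in 10:00→10:00, out 17:59→18:00; 8 h 0 min − 10 min = 7 h 50 min
Total credited: 32 h 20 min.

32.33 hours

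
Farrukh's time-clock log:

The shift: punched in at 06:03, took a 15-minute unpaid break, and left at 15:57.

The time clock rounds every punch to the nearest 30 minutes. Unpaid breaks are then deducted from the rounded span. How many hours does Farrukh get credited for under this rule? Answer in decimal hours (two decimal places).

9.75 hours

The shift: in 06:03→06:00, out 15:57→16:00; 10 h 0 min − 15 min = 9 h 45 min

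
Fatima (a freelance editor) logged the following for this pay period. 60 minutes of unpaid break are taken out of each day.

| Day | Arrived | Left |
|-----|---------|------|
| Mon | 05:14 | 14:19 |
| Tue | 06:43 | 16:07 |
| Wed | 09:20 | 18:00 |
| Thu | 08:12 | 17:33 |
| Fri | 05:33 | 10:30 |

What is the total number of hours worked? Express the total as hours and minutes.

Mon: 05:14–14:19 = 9 h 5 min; less 60 min break → 8 h 5 min
Tue: 06:43–16:07 = 9 h 24 min; less 60 min break → 8 h 24 min
Wed: 09:20–18:00 = 8 h 40 min; less 60 min break → 7 h 40 min
Thu: 08:12–17:33 = 9 h 21 min; less 60 min break → 8 h 21 min
Fri: 05:33–10:30 = 4 h 57 min; less 60 min break → 3 h 57 min
Total: 8 h 5 min + 8 h 24 min + 7 h 40 min + 8 h 21 min + 3 h 57 min = 36 h 27 min.

36 h 27 min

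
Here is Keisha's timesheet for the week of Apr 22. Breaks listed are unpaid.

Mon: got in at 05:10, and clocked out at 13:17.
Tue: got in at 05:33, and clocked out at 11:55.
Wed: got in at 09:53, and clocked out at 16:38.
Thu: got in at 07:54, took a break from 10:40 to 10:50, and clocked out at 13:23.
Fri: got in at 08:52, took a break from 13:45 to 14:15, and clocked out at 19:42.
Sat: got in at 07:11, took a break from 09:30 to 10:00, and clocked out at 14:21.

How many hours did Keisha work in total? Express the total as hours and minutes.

43 h 33 min

Mon: 05:10–13:17 = 8 h 7 min
Tue: 05:33–11:55 = 6 h 22 min
Wed: 09:53–16:38 = 6 h 45 min
Thu: 07:54–13:23 = 5 h 29 min; less 10 min break → 5 h 19 min
Fri: 08:52–19:42 = 10 h 50 min; less 30 min break → 10 h 20 min
Sat: 07:11–14:21 = 7 h 10 min; less 30 min break → 6 h 40 min
Total: 8 h 7 min + 6 h 22 min + 6 h 45 min + 5 h 19 min + 10 h 20 min + 6 h 40 min = 43 h 33 min.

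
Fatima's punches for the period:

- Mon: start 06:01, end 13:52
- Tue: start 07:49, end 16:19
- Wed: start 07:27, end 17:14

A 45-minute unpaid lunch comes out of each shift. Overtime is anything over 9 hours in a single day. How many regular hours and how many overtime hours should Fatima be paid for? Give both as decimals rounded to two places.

Mon: 06:01–13:52 = 7 h 51 min; less 45 min break → 7 h 6 min
Tue: 07:49–16:19 = 8 h 30 min; less 45 min break → 7 h 45 min
Wed: 07:27–17:14 = 9 h 47 min; less 45 min break → 9 h 2 min
Mon reg 7 h 6 min / OT 0 h 0 min; Tue reg 7 h 45 min / OT 0 h 0 min; Wed reg 9 h 0 min / OT 0 h 2 min.
Totals: regular 23 h 51 min, overtime 0 h 2 min.

Regular 23.85 hours, overtime 0.03 hours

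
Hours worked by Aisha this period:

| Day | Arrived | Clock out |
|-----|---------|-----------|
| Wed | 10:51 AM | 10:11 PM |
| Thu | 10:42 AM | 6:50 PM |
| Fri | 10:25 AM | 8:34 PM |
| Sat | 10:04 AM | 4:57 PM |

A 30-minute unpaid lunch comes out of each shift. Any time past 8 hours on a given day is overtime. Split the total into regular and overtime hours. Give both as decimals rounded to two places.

Wed: 10:51 AM–10:11 PM = 11 h 20 min; less 30 min break → 10 h 50 min
Thu: 10:42 AM–6:50 PM = 8 h 8 min; less 30 min break → 7 h 38 min
Fri: 10:25 AM–8:34 PM = 10 h 9 min; less 30 min break → 9 h 39 min
Sat: 10:04 AM–4:57 PM = 6 h 53 min; less 30 min break → 6 h 23 min
Wed reg 8 h 0 min / OT 2 h 50 min; Thu reg 7 h 38 min / OT 0 h 0 min; Fri reg 8 h 0 min / OT 1 h 39 min; Sat reg 6 h 23 min / OT 0 h 0 min.
Totals: regular 30 h 1 min, overtime 4 h 29 min.

Regular 30.02 hours, overtime 4.48 hours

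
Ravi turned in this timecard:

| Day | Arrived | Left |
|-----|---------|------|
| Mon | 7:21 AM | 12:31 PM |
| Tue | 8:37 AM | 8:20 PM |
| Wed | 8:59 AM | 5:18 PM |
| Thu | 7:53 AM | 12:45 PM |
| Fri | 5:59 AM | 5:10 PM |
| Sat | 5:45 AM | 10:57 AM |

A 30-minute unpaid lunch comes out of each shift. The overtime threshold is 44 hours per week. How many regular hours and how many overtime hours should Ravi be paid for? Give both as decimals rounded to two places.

Regular 43.45 hours, overtime 0.00 hours

Mon: 7:21 AM–12:31 PM = 5 h 10 min; less 30 min break → 4 h 40 min
Tue: 8:37 AM–8:20 PM = 11 h 43 min; less 30 min break → 11 h 13 min
Wed: 8:59 AM–5:18 PM = 8 h 19 min; less 30 min break → 7 h 49 min
Thu: 7:53 AM–12:45 PM = 4 h 52 min; less 30 min break → 4 h 22 min
Fri: 5:59 AM–5:10 PM = 11 h 11 min; less 30 min break → 10 h 41 min
Sat: 5:45 AM–10:57 AM = 5 h 12 min; less 30 min break → 4 h 42 min
Total worked: 43 h 27 min = 43.45 h.
Threshold 44 h → overtime 0 h 0 min, regular 43 h 27 min.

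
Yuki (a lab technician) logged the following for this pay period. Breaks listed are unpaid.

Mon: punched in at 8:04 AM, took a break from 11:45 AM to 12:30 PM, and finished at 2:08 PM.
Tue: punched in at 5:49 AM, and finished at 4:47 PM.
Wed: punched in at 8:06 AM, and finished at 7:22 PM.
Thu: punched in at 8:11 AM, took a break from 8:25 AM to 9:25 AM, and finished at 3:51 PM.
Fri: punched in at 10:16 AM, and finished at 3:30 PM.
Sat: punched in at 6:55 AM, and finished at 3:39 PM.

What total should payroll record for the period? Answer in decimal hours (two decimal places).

Mon: 8:04 AM–2:08 PM = 6 h 4 min; less 45 min break → 5 h 19 min
Tue: 5:49 AM–4:47 PM = 10 h 58 min
Wed: 8:06 AM–7:22 PM = 11 h 16 min
Thu: 8:11 AM–3:51 PM = 7 h 40 min; less 60 min break → 6 h 40 min
Fri: 10:16 AM–3:30 PM = 5 h 14 min
Sat: 6:55 AM–3:39 PM = 8 h 44 min
Total: 5 h 19 min + 10 h 58 min + 11 h 16 min + 6 h 40 min + 5 h 14 min + 8 h 44 min = 48 h 11 min.

48.18 hours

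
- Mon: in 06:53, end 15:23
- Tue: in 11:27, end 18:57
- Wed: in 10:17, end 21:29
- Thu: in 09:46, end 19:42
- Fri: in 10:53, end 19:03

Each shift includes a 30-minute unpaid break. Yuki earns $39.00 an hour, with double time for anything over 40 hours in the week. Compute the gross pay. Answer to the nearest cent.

$1778.40

Mon: 06:53–15:23 = 8 h 30 min; less 30 min break → 8 h 0 min
Tue: 11:27–18:57 = 7 h 30 min; less 30 min break → 7 h 0 min
Wed: 10:17–21:29 = 11 h 12 min; less 30 min break → 10 h 42 min
Thu: 09:46–19:42 = 9 h 56 min; less 30 min break → 9 h 26 min
Fri: 10:53–19:03 = 8 h 10 min; less 30 min break → 7 h 40 min
Total worked: 42 h 48 min = 2568 min.
Regular 40 h 0 min = 2400 min at $39.00/h; overtime 2 h 48 min = 168 min at $78.00/h.
Pay = (2400 × $39.00 + 168 × $78.00) ÷ 60 = $1778.40.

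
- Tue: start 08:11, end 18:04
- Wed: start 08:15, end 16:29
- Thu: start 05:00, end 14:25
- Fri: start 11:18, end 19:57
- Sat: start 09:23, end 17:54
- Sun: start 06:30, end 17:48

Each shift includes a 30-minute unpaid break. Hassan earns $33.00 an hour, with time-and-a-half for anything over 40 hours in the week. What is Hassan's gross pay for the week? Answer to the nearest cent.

Tue: 08:11–18:04 = 9 h 53 min; less 30 min break → 9 h 23 min
Wed: 08:15–16:29 = 8 h 14 min; less 30 min break → 7 h 44 min
Thu: 05:00–14:25 = 9 h 25 min; less 30 min break → 8 h 55 min
Fri: 11:18–19:57 = 8 h 39 min; less 30 min break → 8 h 9 min
Sat: 09:23–17:54 = 8 h 31 min; less 30 min break → 8 h 1 min
Sun: 06:30–17:48 = 11 h 18 min; less 30 min break → 10 h 48 min
Total worked: 53 h 0 min = 3180 min.
Regular 40 h 0 min = 2400 min at $33.00/h; overtime 13 h 0 min = 780 min at $49.50/h.
Pay = (2400 × $33.00 + 780 × $49.50) ÷ 60 = $1963.50.

$1963.50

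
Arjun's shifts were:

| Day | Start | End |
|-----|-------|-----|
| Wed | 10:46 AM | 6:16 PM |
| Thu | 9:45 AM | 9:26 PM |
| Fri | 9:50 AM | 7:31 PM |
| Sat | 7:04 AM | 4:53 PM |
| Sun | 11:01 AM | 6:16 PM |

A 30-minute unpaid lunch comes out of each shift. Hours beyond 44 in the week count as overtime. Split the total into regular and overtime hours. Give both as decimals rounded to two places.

Regular 43.43 hours, overtime 0.00 hours

Wed: 10:46 AM–6:16 PM = 7 h 30 min; less 30 min break → 7 h 0 min
Thu: 9:45 AM–9:26 PM = 11 h 41 min; less 30 min break → 11 h 11 min
Fri: 9:50 AM–7:31 PM = 9 h 41 min; less 30 min break → 9 h 11 min
Sat: 7:04 AM–4:53 PM = 9 h 49 min; less 30 min break → 9 h 19 min
Sun: 11:01 AM–6:16 PM = 7 h 15 min; less 30 min break → 6 h 45 min
Total worked: 43 h 26 min = 43.43 h.
Threshold 44 h → overtime 0 h 0 min, regular 43 h 26 min.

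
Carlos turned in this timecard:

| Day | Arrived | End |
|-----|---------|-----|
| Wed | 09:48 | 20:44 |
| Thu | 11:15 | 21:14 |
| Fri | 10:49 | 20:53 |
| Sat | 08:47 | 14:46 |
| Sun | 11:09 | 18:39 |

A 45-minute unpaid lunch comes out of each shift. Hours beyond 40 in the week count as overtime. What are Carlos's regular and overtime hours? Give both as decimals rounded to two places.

Regular 40.00 hours, overtime 0.72 hours

Wed: 09:48–20:44 = 10 h 56 min; less 45 min break → 10 h 11 min
Thu: 11:15–21:14 = 9 h 59 min; less 45 min break → 9 h 14 min
Fri: 10:49–20:53 = 10 h 4 min; less 45 min break → 9 h 19 min
Sat: 08:47–14:46 = 5 h 59 min; less 45 min break → 5 h 14 min
Sun: 11:09–18:39 = 7 h 30 min; less 45 min break → 6 h 45 min
Total worked: 40 h 43 min = 40.72 h.
Threshold 40 h → overtime 0 h 43 min, regular 40 h 0 min.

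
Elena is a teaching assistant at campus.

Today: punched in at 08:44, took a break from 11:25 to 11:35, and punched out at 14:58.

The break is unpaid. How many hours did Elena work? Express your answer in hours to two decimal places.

6.07 hours

Today: 08:44–14:58 = 6 h 14 min; less 10 min break → 6 h 4 min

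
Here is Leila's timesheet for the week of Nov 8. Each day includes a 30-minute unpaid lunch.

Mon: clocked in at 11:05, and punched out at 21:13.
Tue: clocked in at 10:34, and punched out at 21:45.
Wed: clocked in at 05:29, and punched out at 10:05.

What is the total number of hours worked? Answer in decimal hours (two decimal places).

24.42 hours

Mon: 11:05–21:13 = 10 h 8 min; less 30 min break → 9 h 38 min
Tue: 10:34–21:45 = 11 h 11 min; less 30 min break → 10 h 41 min
Wed: 05:29–10:05 = 4 h 36 min; less 30 min break → 4 h 6 min
Total: 9 h 38 min + 10 h 41 min + 4 h 6 min = 24 h 25 min.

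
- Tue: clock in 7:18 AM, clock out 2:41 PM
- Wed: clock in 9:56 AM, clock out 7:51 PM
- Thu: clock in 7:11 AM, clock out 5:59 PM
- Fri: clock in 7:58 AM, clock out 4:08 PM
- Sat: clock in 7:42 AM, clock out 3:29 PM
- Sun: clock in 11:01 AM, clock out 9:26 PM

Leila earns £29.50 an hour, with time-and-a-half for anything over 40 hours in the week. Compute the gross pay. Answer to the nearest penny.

£1820.15

Tue: 7:18 AM–2:41 PM = 7 h 23 min
Wed: 9:56 AM–7:51 PM = 9 h 55 min
Thu: 7:11 AM–5:59 PM = 10 h 48 min
Fri: 7:58 AM–4:08 PM = 8 h 10 min
Sat: 7:42 AM–3:29 PM = 7 h 47 min
Sun: 11:01 AM–9:26 PM = 10 h 25 min
Total worked: 54 h 28 min = 3268 min.
Regular 40 h 0 min = 2400 min at £29.50/h; overtime 14 h 28 min = 868 min at £44.25/h.
Pay = (2400 × £29.50 + 868 × £44.25) ÷ 60 = £1820.15.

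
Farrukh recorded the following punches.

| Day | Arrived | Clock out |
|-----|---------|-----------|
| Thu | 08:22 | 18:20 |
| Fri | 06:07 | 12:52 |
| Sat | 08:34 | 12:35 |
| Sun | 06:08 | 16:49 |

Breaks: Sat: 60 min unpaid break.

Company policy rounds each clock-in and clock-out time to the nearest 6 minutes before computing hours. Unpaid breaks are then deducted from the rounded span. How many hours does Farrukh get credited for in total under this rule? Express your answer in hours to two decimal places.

Thu: in 08:22→08:24, out 18:20→18:18; 9 h 54 min
Fri: in 06:07→06:06, out 12:52→12:54; 6 h 48 min
Sat: in 08:34→08:36, out 12:35→12:36; 4 h 0 min − 60 min = 3 h 0 min
Sun: in 06:08→06:06, out 16:49→16:48; 10 h 42 min
Total credited: 30 h 24 min.

30.40 hours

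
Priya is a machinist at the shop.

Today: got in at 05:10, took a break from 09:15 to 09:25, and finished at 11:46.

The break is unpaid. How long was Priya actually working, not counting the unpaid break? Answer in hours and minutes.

6 h 26 min

Today: 05:10–11:46 = 6 h 36 min; less 10 min break → 6 h 26 min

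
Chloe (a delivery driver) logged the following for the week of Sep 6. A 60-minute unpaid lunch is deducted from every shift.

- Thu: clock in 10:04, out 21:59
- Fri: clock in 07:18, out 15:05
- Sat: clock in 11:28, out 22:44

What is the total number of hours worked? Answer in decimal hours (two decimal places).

27.97 hours

Thu: 10:04–21:59 = 11 h 55 min; less 60 min break → 10 h 55 min
Fri: 07:18–15:05 = 7 h 47 min; less 60 min break → 6 h 47 min
Sat: 11:28–22:44 = 11 h 16 min; less 60 min break → 10 h 16 min
Total: 10 h 55 min + 6 h 47 min + 10 h 16 min = 27 h 58 min.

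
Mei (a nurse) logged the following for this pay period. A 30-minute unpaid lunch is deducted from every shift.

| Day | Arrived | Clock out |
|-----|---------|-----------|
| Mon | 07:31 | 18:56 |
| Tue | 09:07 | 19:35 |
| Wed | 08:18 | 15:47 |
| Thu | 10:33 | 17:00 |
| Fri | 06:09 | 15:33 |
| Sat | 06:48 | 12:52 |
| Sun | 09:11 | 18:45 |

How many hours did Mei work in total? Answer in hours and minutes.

Mon: 07:31–18:56 = 11 h 25 min; less 30 min break → 10 h 55 min
Tue: 09:07–19:35 = 10 h 28 min; less 30 min break → 9 h 58 min
Wed: 08:18–15:47 = 7 h 29 min; less 30 min break → 6 h 59 min
Thu: 10:33–17:00 = 6 h 27 min; less 30 min break → 5 h 57 min
Fri: 06:09–15:33 = 9 h 24 min; less 30 min break → 8 h 54 min
Sat: 06:48–12:52 = 6 h 4 min; less 30 min break → 5 h 34 min
Sun: 09:11–18:45 = 9 h 34 min; less 30 min break → 9 h 4 min
Total: 10 h 55 min + 9 h 58 min + 6 h 59 min + 5 h 57 min + 8 h 54 min + 5 h 34 min + 9 h 4 min = 57 h 21 min.

57 h 21 min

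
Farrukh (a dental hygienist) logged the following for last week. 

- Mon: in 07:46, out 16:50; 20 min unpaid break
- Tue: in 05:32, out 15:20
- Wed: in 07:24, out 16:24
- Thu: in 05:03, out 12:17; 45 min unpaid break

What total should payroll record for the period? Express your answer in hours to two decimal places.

34.02 hours

Mon: 07:46–16:50 = 9 h 4 min; less 20 min break → 8 h 44 min
Tue: 05:32–15:20 = 9 h 48 min
Wed: 07:24–16:24 = 9 h 0 min
Thu: 05:03–12:17 = 7 h 14 min; less 45 min break → 6 h 29 min
Total: 8 h 44 min + 9 h 48 min + 9 h 0 min + 6 h 29 min = 34 h 1 min.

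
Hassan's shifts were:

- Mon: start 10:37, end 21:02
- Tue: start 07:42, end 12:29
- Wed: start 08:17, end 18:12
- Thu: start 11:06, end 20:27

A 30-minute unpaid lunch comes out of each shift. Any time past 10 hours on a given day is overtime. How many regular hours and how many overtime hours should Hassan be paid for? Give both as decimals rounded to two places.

Regular 32.47 hours, overtime 0.00 hours

Mon: 10:37–21:02 = 10 h 25 min; less 30 min break → 9 h 55 min
Tue: 07:42–12:29 = 4 h 47 min; less 30 min break → 4 h 17 min
Wed: 08:17–18:12 = 9 h 55 min; less 30 min break → 9 h 25 min
Thu: 11:06–20:27 = 9 h 21 min; less 30 min break → 8 h 51 min
Mon reg 9 h 55 min / OT 0 h 0 min; Tue reg 4 h 17 min / OT 0 h 0 min; Wed reg 9 h 25 min / OT 0 h 0 min; Thu reg 8 h 51 min / OT 0 h 0 min.
Totals: regular 32 h 28 min, overtime 0 h 0 min.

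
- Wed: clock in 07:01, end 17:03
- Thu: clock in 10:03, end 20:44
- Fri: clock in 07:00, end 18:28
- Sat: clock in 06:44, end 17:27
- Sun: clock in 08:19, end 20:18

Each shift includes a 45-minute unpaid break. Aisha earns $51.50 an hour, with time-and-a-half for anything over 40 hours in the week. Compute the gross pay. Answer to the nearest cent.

$2920.05

Wed: 07:01–17:03 = 10 h 2 min; less 45 min break → 9 h 17 min
Thu: 10:03–20:44 = 10 h 41 min; less 45 min break → 9 h 56 min
Fri: 07:00–18:28 = 11 h 28 min; less 45 min break → 10 h 43 min
Sat: 06:44–17:27 = 10 h 43 min; less 45 min break → 9 h 58 min
Sun: 08:19–20:18 = 11 h 59 min; less 45 min break → 11 h 14 min
Total worked: 51 h 8 min = 3068 min.
Regular 40 h 0 min = 2400 min at $51.50/h; overtime 11 h 8 min = 668 min at $77.25/h.
Pay = (2400 × $51.50 + 668 × $77.25) ÷ 60 = $2920.05.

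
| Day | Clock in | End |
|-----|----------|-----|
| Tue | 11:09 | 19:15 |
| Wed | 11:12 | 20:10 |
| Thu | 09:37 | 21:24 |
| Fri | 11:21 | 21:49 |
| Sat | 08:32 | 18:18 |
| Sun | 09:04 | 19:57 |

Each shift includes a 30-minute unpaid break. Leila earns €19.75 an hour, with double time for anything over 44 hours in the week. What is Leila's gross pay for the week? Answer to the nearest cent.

€1381.18

Tue: 11:09–19:15 = 8 h 6 min; less 30 min break → 7 h 36 min
Wed: 11:12–20:10 = 8 h 58 min; less 30 min break → 8 h 28 min
Thu: 09:37–21:24 = 11 h 47 min; less 30 min break → 11 h 17 min
Fri: 11:21–21:49 = 10 h 28 min; less 30 min break → 9 h 58 min
Sat: 08:32–18:18 = 9 h 46 min; less 30 min break → 9 h 16 min
Sun: 09:04–19:57 = 10 h 53 min; less 30 min break → 10 h 23 min
Total worked: 56 h 58 min = 3418 min.
Regular 44 h 0 min = 2640 min at €19.75/h; overtime 12 h 58 min = 778 min at €39.50/h.
Pay = (2640 × €19.75 + 778 × €39.50) ÷ 60 = €1381.18.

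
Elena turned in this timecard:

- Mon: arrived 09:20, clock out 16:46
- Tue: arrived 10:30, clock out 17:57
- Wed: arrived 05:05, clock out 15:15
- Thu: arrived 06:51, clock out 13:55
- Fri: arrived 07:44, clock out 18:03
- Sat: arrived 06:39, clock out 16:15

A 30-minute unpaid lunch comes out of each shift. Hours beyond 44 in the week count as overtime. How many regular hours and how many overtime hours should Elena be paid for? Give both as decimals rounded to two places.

Mon: 09:20–16:46 = 7 h 26 min; less 30 min break → 6 h 56 min
Tue: 10:30–17:57 = 7 h 27 min; less 30 min break → 6 h 57 min
Wed: 05:05–15:15 = 10 h 10 min; less 30 min break → 9 h 40 min
Thu: 06:51–13:55 = 7 h 4 min; less 30 min break → 6 h 34 min
Fri: 07:44–18:03 = 10 h 19 min; less 30 min break → 9 h 49 min
Sat: 06:39–16:15 = 9 h 36 min; less 30 min break → 9 h 6 min
Total worked: 49 h 2 min = 49.03 h.
Threshold 44 h → overtime 5 h 2 min, regular 44 h 0 min.

Regular 44.00 hours, overtime 5.03 hours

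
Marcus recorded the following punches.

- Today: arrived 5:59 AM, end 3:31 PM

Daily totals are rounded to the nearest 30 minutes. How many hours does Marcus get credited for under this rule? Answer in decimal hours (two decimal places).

Today: 5:59 AM–3:31 PM = 9 h 32 min → rounds to 9 h 30 min

9.50 hours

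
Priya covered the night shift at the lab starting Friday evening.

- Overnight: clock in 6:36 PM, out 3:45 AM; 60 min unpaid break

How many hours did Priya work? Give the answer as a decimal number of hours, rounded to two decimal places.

8.15 hours

Overnight: 6:36 PM → midnight = 5 h 24 min; midnight → 3:45 AM = 3 h 45 min; span 9 h 9 min; less 60 min break → 8 h 9 min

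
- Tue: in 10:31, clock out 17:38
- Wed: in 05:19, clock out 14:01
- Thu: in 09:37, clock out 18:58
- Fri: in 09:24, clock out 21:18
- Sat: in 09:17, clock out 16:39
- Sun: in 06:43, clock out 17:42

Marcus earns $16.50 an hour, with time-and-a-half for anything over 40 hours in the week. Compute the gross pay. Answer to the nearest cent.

Tue: 10:31–17:38 = 7 h 7 min
Wed: 05:19–14:01 = 8 h 42 min
Thu: 09:37–18:58 = 9 h 21 min
Fri: 09:24–21:18 = 11 h 54 min
Sat: 09:17–16:39 = 7 h 22 min
Sun: 06:43–17:42 = 10 h 59 min
Total worked: 55 h 25 min = 3325 min.
Regular 40 h 0 min = 2400 min at $16.50/h; overtime 15 h 25 min = 925 min at $24.75/h.
Pay = (2400 × $16.50 + 925 × $24.75) ÷ 60 = $1041.56.

$1041.56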